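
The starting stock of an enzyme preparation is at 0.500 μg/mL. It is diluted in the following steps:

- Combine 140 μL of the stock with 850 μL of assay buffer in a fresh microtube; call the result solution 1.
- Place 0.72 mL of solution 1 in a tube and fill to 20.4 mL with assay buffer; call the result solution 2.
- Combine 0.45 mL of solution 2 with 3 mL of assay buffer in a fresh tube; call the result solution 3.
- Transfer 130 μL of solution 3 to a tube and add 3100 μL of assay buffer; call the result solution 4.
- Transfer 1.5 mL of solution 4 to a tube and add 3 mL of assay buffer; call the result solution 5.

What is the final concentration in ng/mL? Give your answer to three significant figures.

Step 1: 140 μL + 850 μL = 990 μL total → factor 990/140 = 7.0714
Step 2: 0.72 mL brought to 20.4 mL → factor 20.4/0.72 = 28.333
Step 3: 0.45 mL + 3 mL = 3.45 mL total → factor 3.45/0.45 = 7.6667
Step 4: 130 μL + 3100 μL = 3230 μL total → factor 3230/130 = 24.846
Step 5: 1.5 mL + 3 mL = 4.5 mL total → factor 4.5/1.5 = 3
Overall dilution factor = 7.0714 × 28.333 × 7.6667 × 24.846 × 3 = 1.145 × 10^5
Final = 0.500 μg/mL / 1.145 × 10^5 = 4.367 × 10^-6 μg/mL = 0.00437 ng/mL

0.00437 ng/mL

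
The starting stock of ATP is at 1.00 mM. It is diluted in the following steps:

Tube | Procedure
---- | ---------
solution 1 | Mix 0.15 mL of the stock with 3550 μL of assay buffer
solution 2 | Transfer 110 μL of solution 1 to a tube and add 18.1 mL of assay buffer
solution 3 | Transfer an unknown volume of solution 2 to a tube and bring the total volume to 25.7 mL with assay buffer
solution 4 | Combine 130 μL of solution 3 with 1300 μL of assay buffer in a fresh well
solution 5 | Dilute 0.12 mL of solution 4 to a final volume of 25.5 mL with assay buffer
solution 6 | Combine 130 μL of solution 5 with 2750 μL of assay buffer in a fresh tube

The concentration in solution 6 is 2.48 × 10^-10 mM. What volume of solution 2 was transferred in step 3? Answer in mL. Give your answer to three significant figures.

1.35 mL

Step 1: 0.15 mL + 3550 μL = 3.7 mL total → factor 3.7/0.15 = 24.667
Step 2: 110 μL + 18.1 mL = 18210 μL total → factor 18210/110 = 165.55
Step 3: v brought to 25.7 mL → factor = 25.7 mL/v
Step 4: 130 μL + 1300 μL = 1430 μL total → factor 1430/130 = 11
Step 5: 0.12 mL brought to 25.5 mL → factor 25.5/0.12 = 212.5
Step 6: 130 μL + 2750 μL = 2880 μL total → factor 2880/130 = 22.154
Product of known-step factors = 2.1146 × 10^8
Overall factor = 1.00 mM / (2.48 × 10^-10 mM) = 4.0323 × 10^9
Step-3 factor = 4.0323 × 10^9 / 2.1146 × 10^8 = 19.069
v = 25.7 mL / 19.069 = 1.35 mL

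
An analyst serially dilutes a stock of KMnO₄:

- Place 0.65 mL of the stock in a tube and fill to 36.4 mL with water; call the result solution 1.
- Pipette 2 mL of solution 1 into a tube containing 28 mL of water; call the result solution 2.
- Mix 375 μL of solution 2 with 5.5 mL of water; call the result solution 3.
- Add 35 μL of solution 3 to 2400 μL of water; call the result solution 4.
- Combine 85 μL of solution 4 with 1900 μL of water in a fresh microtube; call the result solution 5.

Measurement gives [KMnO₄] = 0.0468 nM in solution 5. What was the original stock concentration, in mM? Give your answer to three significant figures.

Step 1: 0.65 mL brought to 36.4 mL → factor 36.4/0.65 = 56
Step 2: 2 mL + 28 mL = 30 mL total → factor 30/2 = 15
Step 3: 375 μL + 5.5 mL = 5875 μL total → factor 5875/375 = 15.667
Step 4: 35 μL + 2400 μL = 2435 μL total → factor 2435/35 = 69.571
Step 5: 85 μL + 1900 μL = 1985 μL total → factor 1985/85 = 23.353
Overall dilution factor = 56 × 15 × 15.667 × 69.571 × 23.353 = 2.1381 × 10^7
Stock = 0.0468 nM × 2.1381 × 10^7 = 1.001 × 10^6 nM = 1.00 mM

1.00 mM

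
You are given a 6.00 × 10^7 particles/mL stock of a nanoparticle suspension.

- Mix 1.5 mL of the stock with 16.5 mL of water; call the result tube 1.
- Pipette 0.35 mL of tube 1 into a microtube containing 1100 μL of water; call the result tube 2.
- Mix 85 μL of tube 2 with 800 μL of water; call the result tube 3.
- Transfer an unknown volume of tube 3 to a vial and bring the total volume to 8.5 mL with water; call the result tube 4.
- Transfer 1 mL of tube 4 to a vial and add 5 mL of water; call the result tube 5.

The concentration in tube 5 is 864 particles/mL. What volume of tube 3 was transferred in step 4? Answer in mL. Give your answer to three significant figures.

0.380 mL

Step 1: 1.5 mL + 16.5 mL = 18 mL total → factor 18/1.5 = 12
Step 2: 0.35 mL + 1100 μL = 1.45 mL total → factor 1.45/0.35 = 4.1429
Step 3: 85 μL + 800 μL = 885 μL total → factor 885/85 = 10.412
Step 4: v brought to 8.5 mL → factor = 8.5 mL/v
Step 5: 1 mL + 5 mL = 6 mL total → factor 6/1 = 6
Product of known-step factors = 3105.7
Overall factor = 6.00 × 10^7 particles/mL / (864 particles/mL) = 69444
Step-4 factor = 69444 / 3105.7 = 22.36
v = 8.5 mL / 22.36 = 0.380 mL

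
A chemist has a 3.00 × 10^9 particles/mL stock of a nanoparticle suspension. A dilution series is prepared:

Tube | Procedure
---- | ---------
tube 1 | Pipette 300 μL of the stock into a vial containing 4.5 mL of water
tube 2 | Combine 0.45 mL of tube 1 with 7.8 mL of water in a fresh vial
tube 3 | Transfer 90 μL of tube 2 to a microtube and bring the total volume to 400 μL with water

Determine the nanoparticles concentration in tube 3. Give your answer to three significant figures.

Step 1: 300 μL + 4.5 mL = 4800 μL total → factor 4800/300 = 16
Step 2: 0.45 mL + 7.8 mL = 8.25 mL total → factor 8.25/0.45 = 18.333
Step 3: 90 μL brought to 400 μL → factor 400/90 = 4.4444
Overall dilution factor = 16 × 18.333 × 4.4444 = 1303.7
Final = 3.00 × 10^9 particles/mL / 1303.7 = 2.30 × 10^6 particles/mL

2.30 × 10^6 particles/mL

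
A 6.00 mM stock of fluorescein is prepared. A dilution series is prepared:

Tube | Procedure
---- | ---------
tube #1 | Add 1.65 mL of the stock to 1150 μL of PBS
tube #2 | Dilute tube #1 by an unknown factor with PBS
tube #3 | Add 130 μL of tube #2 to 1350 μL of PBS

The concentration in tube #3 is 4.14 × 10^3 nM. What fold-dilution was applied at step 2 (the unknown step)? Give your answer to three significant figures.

75.0-fold

Step 1: 1.65 mL + 1150 μL = 2.8 mL total → factor 2.8/1.65 = 1.697
Step 2: unknown factor x
Step 3: 130 μL + 1350 μL = 1480 μL total → factor 1480/130 = 11.385
Product of known-step factors = 19.319
Overall factor = 6.00 mM / (4.14 × 10^3 nM) = 1449.3
x = 1449.3 / 19.319 = 75.0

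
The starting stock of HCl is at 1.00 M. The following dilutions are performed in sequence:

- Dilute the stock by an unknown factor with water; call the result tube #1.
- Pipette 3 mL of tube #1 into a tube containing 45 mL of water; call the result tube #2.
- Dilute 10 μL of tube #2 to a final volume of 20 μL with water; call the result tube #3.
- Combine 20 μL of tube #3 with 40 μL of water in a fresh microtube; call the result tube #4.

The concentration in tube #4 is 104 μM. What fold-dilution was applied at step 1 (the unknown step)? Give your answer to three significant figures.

100-fold

Step 1: unknown factor x
Step 2: 3 mL + 45 mL = 48 mL total → factor 48/3 = 16
Step 3: 10 μL brought to 20 μL → factor 20/10 = 2
Step 4: 20 μL + 40 μL = 60 μL total → factor 60/20 = 3
Product of known-step factors = 96
Overall factor = 1.00 M / (104 μM) = 9615.4
x = 9615.4 / 96 = 100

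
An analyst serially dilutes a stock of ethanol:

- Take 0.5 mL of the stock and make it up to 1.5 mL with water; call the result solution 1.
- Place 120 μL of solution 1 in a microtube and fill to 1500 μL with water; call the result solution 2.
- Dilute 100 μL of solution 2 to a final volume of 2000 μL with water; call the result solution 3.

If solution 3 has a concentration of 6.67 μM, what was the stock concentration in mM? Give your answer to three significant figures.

5.00 mM

Step 1: 0.5 mL brought to 1.5 mL → factor 1.5/0.5 = 3
Step 2: 120 μL brought to 1500 μL → factor 1500/120 = 12.5
Step 3: 100 μL brought to 2000 μL → factor 2000/100 = 20
Overall dilution factor = 3 × 12.5 × 20 = 750
Stock = 6.67 μM × 750 = 5002 μM = 5.00 mM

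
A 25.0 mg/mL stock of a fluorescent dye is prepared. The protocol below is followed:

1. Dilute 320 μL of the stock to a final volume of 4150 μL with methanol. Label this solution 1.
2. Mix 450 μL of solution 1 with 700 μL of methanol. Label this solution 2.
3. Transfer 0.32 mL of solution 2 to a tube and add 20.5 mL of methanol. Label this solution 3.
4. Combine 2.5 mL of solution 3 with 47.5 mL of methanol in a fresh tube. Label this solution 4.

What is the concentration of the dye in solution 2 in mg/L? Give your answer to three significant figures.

754 mg/L

Step 1: 320 μL brought to 4150 μL → factor 4150/320 = 12.969
Step 2: 450 μL + 700 μL = 1150 μL total → factor 1150/450 = 2.5556
Dilution factor through solution 2 = 12.969 × 2.5556 = 33.142
[solution 2] = 25.0 mg/mL / 33.142 = 0.7543 mg/mL = 754 mg/L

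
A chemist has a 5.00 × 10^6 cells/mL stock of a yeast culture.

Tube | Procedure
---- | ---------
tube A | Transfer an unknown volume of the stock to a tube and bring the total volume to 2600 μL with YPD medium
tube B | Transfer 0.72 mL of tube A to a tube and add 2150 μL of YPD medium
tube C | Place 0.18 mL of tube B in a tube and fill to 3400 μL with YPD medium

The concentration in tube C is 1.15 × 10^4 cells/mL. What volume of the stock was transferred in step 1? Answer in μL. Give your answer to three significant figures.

450 μL

Step 1: v brought to 2600 μL → factor = 2600 μL/v
Step 2: 0.72 mL + 2150 μL = 2.87 mL total → factor 2.87/0.72 = 3.9861
Step 3: 0.18 mL brought to 3400 μL → factor 3.4/0.18 = 18.889
Product of known-step factors = 75.293
Overall factor = 5.00 × 10^6 cells/mL / (1.15 × 10^4 cells/mL) = 434.78
Step-1 factor = 434.78 / 75.293 = 5.7745
v = 2600 μL / 5.7745 = 450 μL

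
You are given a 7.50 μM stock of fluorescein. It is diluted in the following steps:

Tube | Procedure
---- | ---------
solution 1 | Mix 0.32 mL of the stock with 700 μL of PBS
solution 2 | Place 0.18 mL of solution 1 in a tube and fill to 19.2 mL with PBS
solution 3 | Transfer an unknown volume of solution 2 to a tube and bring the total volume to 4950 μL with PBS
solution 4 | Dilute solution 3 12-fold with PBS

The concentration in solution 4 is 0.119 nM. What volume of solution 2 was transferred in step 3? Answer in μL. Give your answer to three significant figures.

320 μL

Step 1: 0.32 mL + 700 μL = 1.02 mL total → factor 1.02/0.32 = 3.1875
Step 2: 0.18 mL brought to 19.2 mL → factor 19.2/0.18 = 106.67
Step 3: v brought to 4950 μL → factor = 4950 μL/v
Step 4: 12-fold → factor 12
Product of known-step factors = 4080
Overall factor = 7.50 μM / (0.119 nM) = 63025
Step-3 factor = 63025 / 4080 = 15.447
v = 4950 μL / 15.447 = 320 μL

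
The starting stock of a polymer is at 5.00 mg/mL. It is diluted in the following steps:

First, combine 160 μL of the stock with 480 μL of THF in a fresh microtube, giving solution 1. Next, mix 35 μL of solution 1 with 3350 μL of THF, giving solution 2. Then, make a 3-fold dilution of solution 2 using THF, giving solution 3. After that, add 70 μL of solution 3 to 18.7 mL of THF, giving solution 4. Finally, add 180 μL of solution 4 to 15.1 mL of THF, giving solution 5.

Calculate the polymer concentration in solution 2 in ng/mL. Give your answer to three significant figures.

Step 1: 160 μL + 480 μL = 640 μL total → factor 640/160 = 4
Step 2: 35 μL + 3350 μL = 3385 μL total → factor 3385/35 = 96.714
Dilution factor through solution 2 = 4 × 96.714 = 386.86
[solution 2] = 5.00 mg/mL / 386.86 = 0.01292 mg/mL = 1.29 × 10^4 ng/mL

1.29 × 10^4 ng/mL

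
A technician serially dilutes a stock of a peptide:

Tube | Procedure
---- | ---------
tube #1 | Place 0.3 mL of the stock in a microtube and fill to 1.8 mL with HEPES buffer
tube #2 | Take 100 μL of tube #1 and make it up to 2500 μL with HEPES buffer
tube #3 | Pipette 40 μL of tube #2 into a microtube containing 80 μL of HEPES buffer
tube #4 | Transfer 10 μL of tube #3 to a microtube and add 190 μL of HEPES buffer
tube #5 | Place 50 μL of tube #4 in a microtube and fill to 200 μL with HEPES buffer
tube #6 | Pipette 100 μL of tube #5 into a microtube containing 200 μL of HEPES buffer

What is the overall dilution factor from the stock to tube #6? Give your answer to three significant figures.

Step 1: 0.3 mL brought to 1.8 mL → factor 1.8/0.3 = 6
Step 2: 100 μL brought to 2500 μL → factor 2500/100 = 25
Step 3: 40 μL + 80 μL = 120 μL total → factor 120/40 = 3
Step 4: 10 μL + 190 μL = 200 μL total → factor 200/10 = 20
Step 5: 50 μL brought to 200 μL → factor 200/50 = 4
Step 6: 100 μL + 200 μL = 300 μL total → factor 300/100 = 3
Overall dilution factor = 6 × 25 × 3 × 20 × 4 × 3 = 1.08 × 10^5

1.08 × 10^5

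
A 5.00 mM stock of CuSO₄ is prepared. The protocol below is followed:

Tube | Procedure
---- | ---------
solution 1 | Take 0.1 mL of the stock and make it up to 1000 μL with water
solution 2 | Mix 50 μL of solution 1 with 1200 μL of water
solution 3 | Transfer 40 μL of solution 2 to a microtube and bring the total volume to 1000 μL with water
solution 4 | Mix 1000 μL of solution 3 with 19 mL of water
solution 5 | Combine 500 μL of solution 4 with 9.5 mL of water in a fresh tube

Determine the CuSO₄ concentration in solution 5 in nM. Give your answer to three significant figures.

2.00 nM

Step 1: 0.1 mL brought to 1000 μL → factor 1/0.1 = 10
Step 2: 50 μL + 1200 μL = 1250 μL total → factor 1250/50 = 25
Step 3: 40 μL brought to 1000 μL → factor 1000/40 = 25
Step 4: 1000 μL + 19 mL = 20000 μL total → factor 20000/1000 = 20
Step 5: 500 μL + 9.5 mL = 10000 μL total → factor 10000/500 = 20
Overall dilution factor = 10 × 25 × 25 × 20 × 20 = 2.5 × 10^6
Final = 5.00 mM / 2.5 × 10^6 = 2.000 × 10^-6 mM = 2.00 nM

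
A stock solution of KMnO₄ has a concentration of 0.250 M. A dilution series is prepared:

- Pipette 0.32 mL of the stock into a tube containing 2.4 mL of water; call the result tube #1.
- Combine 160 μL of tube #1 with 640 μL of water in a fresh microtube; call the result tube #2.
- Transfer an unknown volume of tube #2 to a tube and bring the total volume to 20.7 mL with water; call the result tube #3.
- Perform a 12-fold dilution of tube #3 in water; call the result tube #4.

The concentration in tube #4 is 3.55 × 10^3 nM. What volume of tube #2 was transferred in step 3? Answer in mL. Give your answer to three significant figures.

Step 1: 0.32 mL + 2.4 mL = 2.72 mL total → factor 2.72/0.32 = 8.5
Step 2: 160 μL + 640 μL = 800 μL total → factor 800/160 = 5
Step 3: v brought to 20.7 mL → factor = 20.7 mL/v
Step 4: 12-fold → factor 12
Product of known-step factors = 510
Overall factor = 0.250 M / (3.55 × 10^3 nM) = 70423
Step-3 factor = 70423 / 510 = 138.08
v = 20.7 mL / 138.08 = 0.150 mL

0.150 mL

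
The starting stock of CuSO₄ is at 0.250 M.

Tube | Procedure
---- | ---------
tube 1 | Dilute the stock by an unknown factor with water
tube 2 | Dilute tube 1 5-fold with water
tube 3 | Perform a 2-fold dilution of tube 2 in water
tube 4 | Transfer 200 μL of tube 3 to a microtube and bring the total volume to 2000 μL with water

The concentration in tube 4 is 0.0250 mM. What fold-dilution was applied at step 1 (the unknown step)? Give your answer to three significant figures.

Step 1: unknown factor x
Step 2: 5-fold → factor 5
Step 3: 2-fold → factor 2
Step 4: 200 μL brought to 2000 μL → factor 2000/200 = 10
Product of known-step factors = 100
Overall factor = 0.250 M / (0.0250 mM) = 10000
x = 10000 / 100 = 100

100-fold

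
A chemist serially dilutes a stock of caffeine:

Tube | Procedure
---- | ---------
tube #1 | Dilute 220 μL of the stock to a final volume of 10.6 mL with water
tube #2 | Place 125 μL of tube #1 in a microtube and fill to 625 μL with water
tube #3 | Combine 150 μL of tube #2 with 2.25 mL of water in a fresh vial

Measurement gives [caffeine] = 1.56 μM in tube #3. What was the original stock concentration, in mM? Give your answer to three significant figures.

Step 1: 220 μL brought to 10.6 mL → factor 10600/220 = 48.182
Step 2: 125 μL brought to 625 μL → factor 625/125 = 5
Step 3: 150 μL + 2.25 mL = 2400 μL total → factor 2400/150 = 16
Overall dilution factor = 48.182 × 5 × 16 = 3854.5
Stock = 1.56 μM × 3854.5 = 6013 μM = 6.01 mM

6.01 mM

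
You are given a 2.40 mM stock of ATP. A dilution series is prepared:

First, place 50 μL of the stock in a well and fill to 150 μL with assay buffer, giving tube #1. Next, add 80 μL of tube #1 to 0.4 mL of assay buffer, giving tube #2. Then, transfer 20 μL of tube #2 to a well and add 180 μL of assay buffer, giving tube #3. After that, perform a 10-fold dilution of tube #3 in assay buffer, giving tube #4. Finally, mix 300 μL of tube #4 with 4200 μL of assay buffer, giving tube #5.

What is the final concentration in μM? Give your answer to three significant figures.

0.0889 μM

Step 1: 50 μL brought to 150 μL → factor 150/50 = 3
Step 2: 80 μL + 0.4 mL = 480 μL total → factor 480/80 = 6
Step 3: 20 μL + 180 μL = 200 μL total → factor 200/20 = 10
Step 4: 10-fold → factor 10
Step 5: 300 μL + 4200 μL = 4500 μL total → factor 4500/300 = 15
Overall dilution factor = 3 × 6 × 10 × 10 × 15 = 27000
Final = 2.40 mM / 27000 = 8.889 × 10^-5 mM = 0.0889 μM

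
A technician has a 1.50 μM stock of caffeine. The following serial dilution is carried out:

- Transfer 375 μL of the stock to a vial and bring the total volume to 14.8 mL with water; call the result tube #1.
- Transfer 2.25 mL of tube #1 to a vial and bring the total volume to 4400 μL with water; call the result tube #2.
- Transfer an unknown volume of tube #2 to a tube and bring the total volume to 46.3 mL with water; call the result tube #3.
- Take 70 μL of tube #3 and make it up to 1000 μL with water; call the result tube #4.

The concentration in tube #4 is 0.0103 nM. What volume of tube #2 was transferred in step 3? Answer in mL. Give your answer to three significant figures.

Step 1: 375 μL brought to 14.8 mL → factor 14800/375 = 39.467
Step 2: 2.25 mL brought to 4400 μL → factor 4.4/2.25 = 1.9556
Step 3: v brought to 46.3 mL → factor = 46.3 mL/v
Step 4: 70 μL brought to 1000 μL → factor 1000/70 = 14.286
Product of known-step factors = 1102.6
Overall factor = 1.50 μM / (0.0103 nM) = 1.4563 × 10^5
Step-3 factor = 1.4563 × 10^5 / 1102.6 = 132.08
v = 46.3 mL / 132.08 = 0.351 mL

0.351 mL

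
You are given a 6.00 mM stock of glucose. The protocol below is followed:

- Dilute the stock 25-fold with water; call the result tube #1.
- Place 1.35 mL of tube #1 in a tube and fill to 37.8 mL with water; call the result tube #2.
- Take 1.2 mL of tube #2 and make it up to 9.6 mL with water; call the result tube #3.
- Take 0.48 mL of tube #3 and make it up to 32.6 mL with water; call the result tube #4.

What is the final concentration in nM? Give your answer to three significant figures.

15.8 nM

Step 1: 25-fold → factor 25
Step 2: 1.35 mL brought to 37.8 mL → factor 37.8/1.35 = 28
Step 3: 1.2 mL brought to 9.6 mL → factor 9.6/1.2 = 8
Step 4: 0.48 mL brought to 32.6 mL → factor 32.6/0.48 = 67.917
Overall dilution factor = 25 × 28 × 8 × 67.917 = 3.8033 × 10^5
Final = 6.00 mM / 3.8033 × 10^5 = 1.578 × 10^-5 mM = 15.8 nM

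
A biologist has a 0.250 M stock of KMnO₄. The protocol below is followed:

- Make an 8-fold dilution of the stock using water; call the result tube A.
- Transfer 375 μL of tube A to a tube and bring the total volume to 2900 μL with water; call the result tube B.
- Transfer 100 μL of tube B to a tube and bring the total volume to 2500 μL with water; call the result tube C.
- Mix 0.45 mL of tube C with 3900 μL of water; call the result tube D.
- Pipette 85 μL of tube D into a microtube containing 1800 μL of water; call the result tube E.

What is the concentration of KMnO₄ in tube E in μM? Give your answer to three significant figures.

0.754 μM

Step 1: 8-fold → factor 8
Step 2: 375 μL brought to 2900 μL → factor 2900/375 = 7.7333
Step 3: 100 μL brought to 2500 μL → factor 2500/100 = 25
Step 4: 0.45 mL + 3900 μL = 4.35 mL total → factor 4.35/0.45 = 9.6667
Step 5: 85 μL + 1800 μL = 1885 μL total → factor 1885/85 = 22.176
Overall dilution factor = 8 × 7.7333 × 25 × 9.6667 × 22.176 = 3.3156 × 10^5
Final = 0.250 M / 3.3156 × 10^5 = 7.540 × 10^-7 M = 0.754 μM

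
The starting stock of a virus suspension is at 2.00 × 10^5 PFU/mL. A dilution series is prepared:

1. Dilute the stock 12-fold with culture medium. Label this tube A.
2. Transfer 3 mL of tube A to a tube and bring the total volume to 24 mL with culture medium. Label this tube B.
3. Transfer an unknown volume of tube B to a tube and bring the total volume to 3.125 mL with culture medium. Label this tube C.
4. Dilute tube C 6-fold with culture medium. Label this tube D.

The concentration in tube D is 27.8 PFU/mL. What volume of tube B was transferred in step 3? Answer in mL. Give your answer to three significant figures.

0.250 mL

Step 1: 12-fold → factor 12
Step 2: 3 mL brought to 24 mL → factor 24/3 = 8
Step 3: v brought to 3.125 mL → factor = 3.125 mL/v
Step 4: 6-fold → factor 6
Product of known-step factors = 576
Overall factor = 2.00 × 10^5 PFU/mL / (27.8 PFU/mL) = 7194.2
Step-3 factor = 7194.2 / 576 = 12.49
v = 3.125 mL / 12.49 = 0.250 mL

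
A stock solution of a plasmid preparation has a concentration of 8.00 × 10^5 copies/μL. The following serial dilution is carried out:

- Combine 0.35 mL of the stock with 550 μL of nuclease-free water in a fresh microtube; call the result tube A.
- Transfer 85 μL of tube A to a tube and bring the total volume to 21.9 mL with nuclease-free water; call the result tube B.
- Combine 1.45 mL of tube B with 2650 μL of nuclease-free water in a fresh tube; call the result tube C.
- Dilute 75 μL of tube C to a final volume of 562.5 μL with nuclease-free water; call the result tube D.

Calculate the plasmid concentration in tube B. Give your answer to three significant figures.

Step 1: 0.35 mL + 550 μL = 0.9 mL total → factor 0.9/0.35 = 2.5714
Step 2: 85 μL brought to 21.9 mL → factor 21900/85 = 257.65
Dilution factor through tube B = 2.5714 × 257.65 = 662.52
[tube B] = 8.00 × 10^5 copies/μL / 662.52 = 1.21 × 10^3 copies/μL

1.21 × 10^3 copies/μL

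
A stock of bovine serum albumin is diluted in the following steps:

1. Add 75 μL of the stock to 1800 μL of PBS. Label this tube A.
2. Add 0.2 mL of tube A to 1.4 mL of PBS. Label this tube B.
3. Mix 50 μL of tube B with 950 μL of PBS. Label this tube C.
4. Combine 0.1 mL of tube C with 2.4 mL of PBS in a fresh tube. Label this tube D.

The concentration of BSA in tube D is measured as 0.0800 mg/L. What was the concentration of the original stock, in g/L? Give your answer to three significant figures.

Step 1: 75 μL + 1800 μL = 1875 μL total → factor 1875/75 = 25
Step 2: 0.2 mL + 1.4 mL = 1.6 mL total → factor 1.6/0.2 = 8
Step 3: 50 μL + 950 μL = 1000 μL total → factor 1000/50 = 20
Step 4: 0.1 mL + 2.4 mL = 2.5 mL total → factor 2.5/0.1 = 25
Overall dilution factor = 25 × 8 × 20 × 25 = 1 × 10^5
Stock = 0.0800 mg/L × 1 × 10^5 = 8000 mg/L = 8.00 g/L

8.00 g/L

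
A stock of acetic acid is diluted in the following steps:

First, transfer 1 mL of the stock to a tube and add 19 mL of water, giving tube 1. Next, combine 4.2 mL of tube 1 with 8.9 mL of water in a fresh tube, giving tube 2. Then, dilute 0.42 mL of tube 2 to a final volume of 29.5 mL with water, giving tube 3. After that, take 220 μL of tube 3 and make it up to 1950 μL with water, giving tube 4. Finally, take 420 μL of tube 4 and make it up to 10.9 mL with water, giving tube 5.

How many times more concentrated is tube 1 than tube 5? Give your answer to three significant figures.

Step 1: 1 mL + 19 mL = 20 mL total → factor 20/1 = 20
Step 2: 4.2 mL + 8.9 mL = 13.1 mL total → factor 13.1/4.2 = 3.119
Step 3: 0.42 mL brought to 29.5 mL → factor 29.5/0.42 = 70.238
Step 4: 220 μL brought to 1950 μL → factor 1950/220 = 8.8636
Step 5: 420 μL brought to 10.9 mL → factor 10900/420 = 25.952
Dilution factor to tube 1 = 20; to tube 5 = 1.0079 × 10^6
[tube 1]/[tube 5] = (factor to tube 5)/(factor to tube 1) = 1.0079 × 10^6/20 = 5.04 × 10^4

5.04 × 10^4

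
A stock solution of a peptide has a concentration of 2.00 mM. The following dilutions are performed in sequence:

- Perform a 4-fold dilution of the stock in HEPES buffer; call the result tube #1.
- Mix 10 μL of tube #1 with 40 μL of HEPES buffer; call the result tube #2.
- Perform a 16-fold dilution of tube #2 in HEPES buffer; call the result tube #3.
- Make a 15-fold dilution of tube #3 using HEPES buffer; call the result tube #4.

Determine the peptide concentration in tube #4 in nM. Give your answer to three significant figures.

417 nM

Step 1: 4-fold → factor 4
Step 2: 10 μL + 40 μL = 50 μL total → factor 50/10 = 5
Step 3: 16-fold → factor 16
Step 4: 15-fold → factor 15
Overall dilution factor = 4 × 5 × 16 × 15 = 4800
Final = 2.00 mM / 4800 = 0.0004167 mM = 417 nM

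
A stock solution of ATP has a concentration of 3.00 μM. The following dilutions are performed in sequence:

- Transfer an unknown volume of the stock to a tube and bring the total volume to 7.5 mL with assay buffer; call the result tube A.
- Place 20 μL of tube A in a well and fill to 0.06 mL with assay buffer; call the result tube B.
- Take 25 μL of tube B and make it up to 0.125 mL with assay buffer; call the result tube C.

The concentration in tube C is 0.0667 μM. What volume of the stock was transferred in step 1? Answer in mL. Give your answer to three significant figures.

Step 1: v brought to 7.5 mL → factor = 7.5 mL/v
Step 2: 20 μL brought to 0.06 mL → factor 60/20 = 3
Step 3: 25 μL brought to 0.125 mL → factor 125/25 = 5
Product of known-step factors = 15
Overall factor = 3.00 μM / (0.0667 μM) = 44.978
Step-1 factor = 44.978 / 15 = 2.9985
v = 7.5 mL / 2.9985 = 2.50 mL

2.50 mL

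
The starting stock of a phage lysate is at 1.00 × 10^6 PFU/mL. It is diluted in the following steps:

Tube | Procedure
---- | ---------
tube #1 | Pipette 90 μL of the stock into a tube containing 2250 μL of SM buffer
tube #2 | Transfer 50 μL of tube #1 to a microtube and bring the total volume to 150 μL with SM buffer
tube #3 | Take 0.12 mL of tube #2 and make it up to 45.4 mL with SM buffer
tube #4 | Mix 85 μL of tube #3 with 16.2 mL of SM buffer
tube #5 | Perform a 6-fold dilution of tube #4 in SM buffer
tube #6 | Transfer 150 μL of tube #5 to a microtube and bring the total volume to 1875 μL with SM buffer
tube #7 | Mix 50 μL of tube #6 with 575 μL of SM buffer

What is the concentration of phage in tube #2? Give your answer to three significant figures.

1.28 × 10^4 PFU/mL

Step 1: 90 μL + 2250 μL = 2340 μL total → factor 2340/90 = 26
Step 2: 50 μL brought to 150 μL → factor 150/50 = 3
Dilution factor through tube #2 = 26 × 3 = 78
[tube #2] = 1.00 × 10^6 PFU/mL / 78 = 1.28 × 10^4 PFU/mL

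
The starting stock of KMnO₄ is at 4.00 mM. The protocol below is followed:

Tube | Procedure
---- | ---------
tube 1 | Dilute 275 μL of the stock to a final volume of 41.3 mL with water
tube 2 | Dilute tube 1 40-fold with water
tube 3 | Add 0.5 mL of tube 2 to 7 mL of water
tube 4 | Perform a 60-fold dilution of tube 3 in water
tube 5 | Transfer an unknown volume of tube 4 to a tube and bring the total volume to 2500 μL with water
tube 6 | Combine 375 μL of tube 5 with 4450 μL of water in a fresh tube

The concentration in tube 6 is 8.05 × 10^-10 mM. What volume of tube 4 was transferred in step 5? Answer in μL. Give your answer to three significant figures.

Step 1: 275 μL brought to 41.3 mL → factor 41300/275 = 150.18
Step 2: 40-fold → factor 40
Step 3: 0.5 mL + 7 mL = 7.5 mL total → factor 7.5/0.5 = 15
Step 4: 60-fold → factor 60
Step 5: v brought to 2500 μL → factor = 2500 μL/v
Step 6: 375 μL + 4450 μL = 4825 μL total → factor 4825/375 = 12.867
Product of known-step factors = 6.9564 × 10^7
Overall factor = 4.00 mM / (8.05 × 10^-10 mM) = 4.9689 × 10^9
Step-5 factor = 4.9689 × 10^9 / 6.9564 × 10^7 = 71.43
v = 2500 μL / 71.43 = 35.0 μL

35.0 μL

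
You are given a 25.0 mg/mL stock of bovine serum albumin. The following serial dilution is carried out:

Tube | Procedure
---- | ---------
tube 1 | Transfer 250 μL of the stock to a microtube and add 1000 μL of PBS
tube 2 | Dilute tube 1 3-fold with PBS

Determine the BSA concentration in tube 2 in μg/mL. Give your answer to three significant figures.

Step 1: 250 μL + 1000 μL = 1250 μL total → factor 1250/250 = 5
Step 2: 3-fold → factor 3
Overall dilution factor = 5 × 3 = 15
Final = 25.0 mg/mL / 15 = 1.667 mg/mL = 1.67 × 10^3 μg/mL

1.67 × 10^3 μg/mL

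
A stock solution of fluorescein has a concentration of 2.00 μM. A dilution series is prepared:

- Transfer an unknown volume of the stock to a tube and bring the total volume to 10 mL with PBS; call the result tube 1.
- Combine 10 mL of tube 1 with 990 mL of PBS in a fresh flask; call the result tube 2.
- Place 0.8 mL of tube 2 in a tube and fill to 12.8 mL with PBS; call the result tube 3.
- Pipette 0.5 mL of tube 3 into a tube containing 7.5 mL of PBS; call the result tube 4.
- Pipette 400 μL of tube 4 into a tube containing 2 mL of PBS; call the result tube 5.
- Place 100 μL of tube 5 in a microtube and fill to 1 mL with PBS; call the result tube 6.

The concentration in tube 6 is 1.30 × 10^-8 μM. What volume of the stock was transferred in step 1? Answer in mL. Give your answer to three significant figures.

0.0998 mL

Step 1: v brought to 10 mL → factor = 10 mL/v
Step 2: 10 mL + 990 mL = 1000 mL total → factor 1000/10 = 100
Step 3: 0.8 mL brought to 12.8 mL → factor 12.8/0.8 = 16
Step 4: 0.5 mL + 7.5 mL = 8 mL total → factor 8/0.5 = 16
Step 5: 400 μL + 2 mL = 2400 μL total → factor 2400/400 = 6
Step 6: 100 μL brought to 1 mL → factor 1000/100 = 10
Product of known-step factors = 1.536 × 10^6
Overall factor = 2.00 μM / (1.30 × 10^-8 μM) = 1.5385 × 10^8
Step-1 factor = 1.5385 × 10^8 / 1.536 × 10^6 = 100.16
v = 10 mL / 100.16 = 0.0998 mL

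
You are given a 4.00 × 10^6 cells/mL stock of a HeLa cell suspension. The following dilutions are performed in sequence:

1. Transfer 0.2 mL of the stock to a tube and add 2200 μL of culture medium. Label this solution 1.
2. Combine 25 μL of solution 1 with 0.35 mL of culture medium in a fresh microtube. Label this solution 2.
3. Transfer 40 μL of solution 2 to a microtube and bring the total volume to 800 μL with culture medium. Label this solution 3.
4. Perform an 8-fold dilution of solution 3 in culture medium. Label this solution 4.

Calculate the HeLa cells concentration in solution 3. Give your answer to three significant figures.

1.11 × 10^3 cells/mL

Step 1: 0.2 mL + 2200 μL = 2.4 mL total → factor 2.4/0.2 = 12
Step 2: 25 μL + 0.35 mL = 375 μL total → factor 375/25 = 15
Step 3: 40 μL brought to 800 μL → factor 800/40 = 20
Dilution factor through solution 3 = 12 × 15 × 20 = 3600
[solution 3] = 4.00 × 10^6 cells/mL / 3600 = 1.11 × 10^3 cells/mL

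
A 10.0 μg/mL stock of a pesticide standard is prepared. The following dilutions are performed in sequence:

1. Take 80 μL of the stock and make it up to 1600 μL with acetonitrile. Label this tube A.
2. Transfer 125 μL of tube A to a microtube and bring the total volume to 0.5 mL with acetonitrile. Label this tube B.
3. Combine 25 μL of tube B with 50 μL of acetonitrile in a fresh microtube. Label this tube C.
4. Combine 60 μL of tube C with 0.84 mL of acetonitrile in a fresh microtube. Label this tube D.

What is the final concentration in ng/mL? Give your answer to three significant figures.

2.78 ng/mL

Step 1: 80 μL brought to 1600 μL → factor 1600/80 = 20
Step 2: 125 μL brought to 0.5 mL → factor 500/125 = 4
Step 3: 25 μL + 50 μL = 75 μL total → factor 75/25 = 3
Step 4: 60 μL + 0.84 mL = 900 μL total → factor 900/60 = 15
Overall dilution factor = 20 × 4 × 3 × 15 = 3600
Final = 10.0 μg/mL / 3600 = 0.002778 μg/mL = 2.78 ng/mL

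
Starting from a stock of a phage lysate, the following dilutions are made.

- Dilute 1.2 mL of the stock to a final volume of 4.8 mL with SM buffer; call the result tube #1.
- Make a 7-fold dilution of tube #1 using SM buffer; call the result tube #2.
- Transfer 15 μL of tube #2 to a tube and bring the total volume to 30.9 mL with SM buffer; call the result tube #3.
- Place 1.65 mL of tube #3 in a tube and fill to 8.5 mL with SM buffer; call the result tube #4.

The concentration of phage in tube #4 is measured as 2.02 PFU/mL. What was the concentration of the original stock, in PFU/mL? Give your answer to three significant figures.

Step 1: 1.2 mL brought to 4.8 mL → factor 4.8/1.2 = 4
Step 2: 7-fold → factor 7
Step 3: 15 μL brought to 30.9 mL → factor 30900/15 = 2060
Step 4: 1.65 mL brought to 8.5 mL → factor 8.5/1.65 = 5.1515
Overall dilution factor = 4 × 7 × 2060 × 5.1515 = 2.9714 × 10^5
Stock = 2.02 PFU/mL × 2.9714 × 10^5 = 6.00 × 10^5 PFU/mL

6.00 × 10^5 PFU/mL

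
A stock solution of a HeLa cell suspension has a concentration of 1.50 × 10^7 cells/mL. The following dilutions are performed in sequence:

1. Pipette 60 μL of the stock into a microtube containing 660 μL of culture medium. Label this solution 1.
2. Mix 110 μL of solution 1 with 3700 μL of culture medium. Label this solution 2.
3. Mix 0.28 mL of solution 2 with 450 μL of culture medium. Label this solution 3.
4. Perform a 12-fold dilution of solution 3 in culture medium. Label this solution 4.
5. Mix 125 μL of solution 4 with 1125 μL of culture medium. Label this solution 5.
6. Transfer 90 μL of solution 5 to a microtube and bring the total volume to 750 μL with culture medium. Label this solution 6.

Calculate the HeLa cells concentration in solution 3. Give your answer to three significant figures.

1.38 × 10^4 cells/mL

Step 1: 60 μL + 660 μL = 720 μL total → factor 720/60 = 12
Step 2: 110 μL + 3700 μL = 3810 μL total → factor 3810/110 = 34.636
Step 3: 0.28 mL + 450 μL = 0.73 mL total → factor 0.73/0.28 = 2.6071
Dilution factor through solution 3 = 12 × 34.636 × 2.6071 = 1083.6
[solution 3] = 1.50 × 10^7 cells/mL / 1083.6 = 1.38 × 10^4 cells/mL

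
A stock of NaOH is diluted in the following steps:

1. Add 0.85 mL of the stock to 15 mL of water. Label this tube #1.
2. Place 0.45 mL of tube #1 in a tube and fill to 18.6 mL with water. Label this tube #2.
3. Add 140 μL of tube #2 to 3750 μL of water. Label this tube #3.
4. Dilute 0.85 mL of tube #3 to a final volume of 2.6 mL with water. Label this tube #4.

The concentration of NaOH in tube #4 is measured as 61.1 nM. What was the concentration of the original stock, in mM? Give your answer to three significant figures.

Step 1: 0.85 mL + 15 mL = 15.85 mL total → factor 15.85/0.85 = 18.647
Step 2: 0.45 mL brought to 18.6 mL → factor 18.6/0.45 = 41.333
Step 3: 140 μL + 3750 μL = 3890 μL total → factor 3890/140 = 27.786
Step 4: 0.85 mL brought to 2.6 mL → factor 2.6/0.85 = 3.0588
Overall dilution factor = 18.647 × 41.333 × 27.786 × 3.0588 = 65507
Stock = 61.1 nM × 65507 = 4.002 × 10^6 nM = 4.00 mM

4.00 mM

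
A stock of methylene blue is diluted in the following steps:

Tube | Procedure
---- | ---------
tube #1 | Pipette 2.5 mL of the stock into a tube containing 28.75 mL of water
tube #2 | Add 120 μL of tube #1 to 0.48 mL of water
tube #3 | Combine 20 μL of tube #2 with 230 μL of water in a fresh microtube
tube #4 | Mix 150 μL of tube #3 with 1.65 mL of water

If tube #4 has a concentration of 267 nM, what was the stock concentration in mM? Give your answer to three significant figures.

2.50 mM

Step 1: 2.5 mL + 28.75 mL = 31.25 mL total → factor 31.25/2.5 = 12.5
Step 2: 120 μL + 0.48 mL = 600 μL total → factor 600/120 = 5
Step 3: 20 μL + 230 μL = 250 μL total → factor 250/20 = 12.5
Step 4: 150 μL + 1.65 mL = 1800 μL total → factor 1800/150 = 12
Overall dilution factor = 12.5 × 5 × 12.5 × 12 = 9375
Stock = 267 nM × 9375 = 2.503 × 10^6 nM = 2.50 mM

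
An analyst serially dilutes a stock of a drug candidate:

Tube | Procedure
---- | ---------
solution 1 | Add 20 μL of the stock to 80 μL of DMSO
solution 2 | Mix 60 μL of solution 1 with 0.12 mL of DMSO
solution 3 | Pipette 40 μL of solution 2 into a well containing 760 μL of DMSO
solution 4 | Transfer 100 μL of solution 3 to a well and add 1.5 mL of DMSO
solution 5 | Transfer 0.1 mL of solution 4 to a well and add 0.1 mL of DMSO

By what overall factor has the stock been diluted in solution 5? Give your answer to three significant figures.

Step 1: 20 μL + 80 μL = 100 μL total → factor 100/20 = 5
Step 2: 60 μL + 0.12 mL = 180 μL total → factor 180/60 = 3
Step 3: 40 μL + 760 μL = 800 μL total → factor 800/40 = 20
Step 4: 100 μL + 1.5 mL = 1600 μL total → factor 1600/100 = 16
Step 5: 0.1 mL + 0.1 mL = 0.2 mL total → factor 0.2/0.1 = 2
Overall dilution factor = 5 × 3 × 20 × 16 × 2 = 9600

9.60 × 10^3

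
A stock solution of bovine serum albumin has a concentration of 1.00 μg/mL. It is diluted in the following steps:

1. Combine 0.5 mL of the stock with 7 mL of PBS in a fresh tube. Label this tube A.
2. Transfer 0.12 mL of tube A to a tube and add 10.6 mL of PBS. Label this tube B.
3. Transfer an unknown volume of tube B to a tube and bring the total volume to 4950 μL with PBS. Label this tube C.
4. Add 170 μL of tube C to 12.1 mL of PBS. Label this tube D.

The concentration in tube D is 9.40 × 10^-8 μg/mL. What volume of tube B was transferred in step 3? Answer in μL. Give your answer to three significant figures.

Step 1: 0.5 mL + 7 mL = 7.5 mL total → factor 7.5/0.5 = 15
Step 2: 0.12 mL + 10.6 mL = 10.72 mL total → factor 10.72/0.12 = 89.333
Step 3: v brought to 4950 μL → factor = 4950 μL/v
Step 4: 170 μL + 12.1 mL = 12270 μL total → factor 12270/170 = 72.176
Product of known-step factors = 96716
Overall factor = 1.00 μg/mL / (9.40 × 10^-8 μg/mL) = 1.0638 × 10^7
Step-3 factor = 1.0638 × 10^7 / 96716 = 109.99
v = 4950 μL / 109.99 = 45.0 μL

45.0 μL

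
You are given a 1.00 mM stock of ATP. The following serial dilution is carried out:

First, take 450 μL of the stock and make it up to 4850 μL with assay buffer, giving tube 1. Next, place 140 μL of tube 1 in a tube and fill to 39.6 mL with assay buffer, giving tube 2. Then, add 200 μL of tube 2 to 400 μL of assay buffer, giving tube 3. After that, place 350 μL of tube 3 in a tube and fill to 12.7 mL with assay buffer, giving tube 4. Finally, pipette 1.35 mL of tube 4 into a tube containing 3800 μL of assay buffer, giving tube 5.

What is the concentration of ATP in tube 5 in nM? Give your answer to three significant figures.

Step 1: 450 μL brought to 4850 μL → factor 4850/450 = 10.778
Step 2: 140 μL brought to 39.6 mL → factor 39600/140 = 282.86
Step 3: 200 μL + 400 μL = 600 μL total → factor 600/200 = 3
Step 4: 350 μL brought to 12.7 mL → factor 12700/350 = 36.286
Step 5: 1.35 mL + 3800 μL = 5.15 mL total → factor 5.15/1.35 = 3.8148
Dilution factor through tube 5 = 10.778 × 282.86 × 3 × 36.286 × 3.8148 = 1.266 × 10^6
[tube 5] = 1.00 mM / 1.266 × 10^6 = 7.899 × 10^-7 mM = 0.790 nM

0.790 nM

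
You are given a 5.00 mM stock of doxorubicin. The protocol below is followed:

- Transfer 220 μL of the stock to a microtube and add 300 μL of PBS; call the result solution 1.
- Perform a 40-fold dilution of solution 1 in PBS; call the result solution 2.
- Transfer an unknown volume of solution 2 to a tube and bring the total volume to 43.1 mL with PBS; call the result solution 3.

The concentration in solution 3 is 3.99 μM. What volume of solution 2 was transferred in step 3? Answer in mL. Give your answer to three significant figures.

3.25 mL

Step 1: 220 μL + 300 μL = 520 μL total → factor 520/220 = 2.3636
Step 2: 40-fold → factor 40
Step 3: v brought to 43.1 mL → factor = 43.1 mL/v
Product of known-step factors = 94.545
Overall factor = 5.00 mM / (3.99 μM) = 1253.1
Step-3 factor = 1253.1 / 94.545 = 13.254
v = 43.1 mL / 13.254 = 3.25 mL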